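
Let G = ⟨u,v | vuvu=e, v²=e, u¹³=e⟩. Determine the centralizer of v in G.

⟨v⟩ ⊆ C_G(v) since powers of v commute with v; so |C_G(v)| ≥ |⟨v⟩| = 2.
By orbit–stabilizer, |C_G(v)| = |G| / |conj. class of v| = 26 / 13 = 2.
The 2 elements commuting with v are {e, v}.

Answer: {e, v}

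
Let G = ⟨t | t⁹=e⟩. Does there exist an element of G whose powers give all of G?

|G| = 9. The element t has order 9 (its powers give 9 distinct elements), so ⟨t⟩ = G and G is cyclic.

Answer: Yes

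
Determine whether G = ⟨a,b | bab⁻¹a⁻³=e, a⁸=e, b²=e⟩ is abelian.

a·b = ab but b·a = a³b, so a·b ≠ b·a and G is not abelian.

Answer: No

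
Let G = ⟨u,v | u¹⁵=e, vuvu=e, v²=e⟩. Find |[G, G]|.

G' = [G, G] is generated by all commutators. The generator-pair commutators are: [u, v] = u².
The subgroup they normally generate is {e, u, u², u³, u⁴, u⁵, u⁶, u⁷, u⁸, u⁹, u¹⁰, u¹¹, u¹², u¹³, u¹⁴}, of order 15.
Check: |G/G'| = 30/15 = 2 is the order of the abelianisation.

Answer: 15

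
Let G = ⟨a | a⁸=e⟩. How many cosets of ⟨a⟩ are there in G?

First find ord(a) by computing successive powers:
  a¹ = a, a² = a², a³ = a³, a⁴ = a⁴, a⁵ = a⁵, a⁶ = a⁶, a⁷ = a⁷, a⁸ = e.
So |⟨a⟩| = ord(a) = 8. With |G| = 8, by Lagrange [G : ⟨a⟩] = 8/8 = 1.

Answer: 1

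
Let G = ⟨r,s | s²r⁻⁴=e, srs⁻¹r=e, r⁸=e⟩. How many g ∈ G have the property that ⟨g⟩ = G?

⟨g⟩ = G would require ord(g) = |G| = 16, but the maximum element order in G is 8 < 16. So G is not cyclic and no single element generates it: the count is 0.

Answer: 0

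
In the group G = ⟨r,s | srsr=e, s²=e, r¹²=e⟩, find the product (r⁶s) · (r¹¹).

Compute (r⁶s) · (r¹¹) by multiplying left to right and reducing via the relations at each step:
  (r⁶s) · r¹¹ = r⁷s

Answer: r⁷s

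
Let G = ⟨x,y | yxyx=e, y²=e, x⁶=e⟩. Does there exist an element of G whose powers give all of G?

Every cyclic group is abelian. But x·y = xy while y·x = x⁵y, so x·y ≠ y·x and G is not abelian. Hence G is not cyclic.

Answer: No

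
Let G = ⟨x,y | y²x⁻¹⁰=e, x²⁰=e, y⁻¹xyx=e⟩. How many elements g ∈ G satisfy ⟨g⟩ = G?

⟨g⟩ = G would require ord(g) = |G| = 40, but the maximum element order in G is 20 < 40. So G is not cyclic and no single element generates it: the count is 0.

Answer: 0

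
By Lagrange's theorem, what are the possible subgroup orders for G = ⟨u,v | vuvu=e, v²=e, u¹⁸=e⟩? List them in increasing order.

|G| = 36 = 2² · 3². By Lagrange's theorem the order of any subgroup divides 36; the divisors of 36 are 1, 2, 3, 4, 6, 9, 12, 18, 36.

Answer: 1, 2, 3, 4, 6, 9, 12, 18, 36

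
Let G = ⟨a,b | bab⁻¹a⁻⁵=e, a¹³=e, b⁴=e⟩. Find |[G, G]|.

G' = [G, G] is generated by all commutators. The generator-pair commutators are: [a, b] = a⁹.
The subgroup they normally generate is {e, a, a², a³, a⁴, a⁵, a⁶, a⁷, a⁸, a⁹, a¹⁰, a¹¹, a¹²}, of order 13.
Check: |G/G'| = 52/13 = 4 is the order of the abelianisation.

Answer: 13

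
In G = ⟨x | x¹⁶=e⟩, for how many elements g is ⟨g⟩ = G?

G is cyclic of order 16. An element generates G iff its order is 16, and a cyclic group of order 16 has exactly φ(16) = 8 such elements.

Answer: 8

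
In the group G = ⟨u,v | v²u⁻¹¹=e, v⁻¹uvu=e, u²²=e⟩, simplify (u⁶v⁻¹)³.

Compute successive powers of (u⁶v⁻¹), reducing at each step:
  (u⁶v⁻¹)²: (u⁶v⁻¹) · u⁶ = v⁻¹;   (v⁻¹) · v⁻¹ = u¹¹
  (u⁶v⁻¹)³: (u¹¹) · u⁶ = u¹⁷;   (u¹⁷) · v⁻¹ = u⁶v

Answer: u⁶v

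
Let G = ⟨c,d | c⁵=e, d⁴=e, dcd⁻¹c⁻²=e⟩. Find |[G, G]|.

G' = [G, G] is generated by all commutators. The generator-pair commutators are: [c, d] = c⁴.
The subgroup they normally generate is {e, c, c², c³, c⁴}, of order 5.
Check: |G/G'| = 20/5 = 4 is the order of the abelianisation.

Answer: 5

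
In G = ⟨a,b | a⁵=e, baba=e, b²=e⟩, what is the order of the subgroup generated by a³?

|⟨a³⟩| equals the order of a³. Compute successive powers until reaching e:
  (a³)¹ = a³, (a³)² = a, (a³)³ = a⁴, (a³)⁴ = a², (a³)⁵ = e.
The smallest positive k with (a³)ᵏ = e is 5, so |⟨a³⟩| = 5.

Answer: 5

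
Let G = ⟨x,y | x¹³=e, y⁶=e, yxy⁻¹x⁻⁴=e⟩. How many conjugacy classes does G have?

The conjugacy classes (representative and size) are:
  [e] (size 1), [x⁴] (size 6), [x¹¹] (size 6), [x⁷y] (size 13), [x⁸y²] (size 13), [x¹²y³] (size 13), [x⁵y⁴] (size 13), [x¹¹y⁵] (size 13).
Class equation: 1 + 6 + 6 + 13 + 13 + 13 + 13 + 13 = 78 = |G|. So G has 8 conjugacy classes.

Answer: 8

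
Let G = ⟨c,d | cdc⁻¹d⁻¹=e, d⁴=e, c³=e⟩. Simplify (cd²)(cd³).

Compute (cd²) · (cd³) by multiplying left to right and reducing via the relations at each step:
  (cd²) · c = c²d²
  (c²d²) · d³ = c²d

Answer: c²d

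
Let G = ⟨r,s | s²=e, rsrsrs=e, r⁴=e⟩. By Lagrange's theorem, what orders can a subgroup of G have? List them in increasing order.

|G| = 24 = 2³ · 3. By Lagrange's theorem the order of any subgroup divides 24; the divisors of 24 are 1, 2, 3, 4, 6, 8, 12, 24.

Answer: 1, 2, 3, 4, 6, 8, 12, 24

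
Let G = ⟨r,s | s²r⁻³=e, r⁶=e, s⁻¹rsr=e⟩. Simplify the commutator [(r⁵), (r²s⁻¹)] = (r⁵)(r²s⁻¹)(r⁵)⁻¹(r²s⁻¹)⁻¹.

[(r⁵), (r²s⁻¹)] = (r⁵)·(r²s⁻¹)·(r⁵)⁻¹·(r²s⁻¹)⁻¹.
  (r⁵) · (r²s⁻¹) = rs⁻¹
  (rs⁻¹) · r = s⁻¹
  (s⁻¹) · (r²s) = r⁴

Answer: r⁴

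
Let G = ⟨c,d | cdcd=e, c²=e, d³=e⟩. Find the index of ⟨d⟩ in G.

First find ord(d) by computing successive powers:
  d¹ = d, d² = d², d³ = e.
So |⟨d⟩| = ord(d) = 3. With |G| = 6, by Lagrange [G : ⟨d⟩] = 6/3 = 2.

Answer: 2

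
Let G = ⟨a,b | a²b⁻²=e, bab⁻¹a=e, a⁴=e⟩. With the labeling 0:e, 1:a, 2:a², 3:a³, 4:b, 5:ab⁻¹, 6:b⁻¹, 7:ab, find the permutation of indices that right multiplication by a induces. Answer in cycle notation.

(0 1 2 3)(4 5 6 7)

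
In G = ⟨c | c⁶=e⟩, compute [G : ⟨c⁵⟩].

First find ord(c⁵) by computing successive powers:
  (c⁵)¹ = c⁵, (c⁵)² = c⁴, (c⁵)³ = c³, (c⁵)⁴ = c², (c⁵)⁵ = c, (c⁵)⁶ = e.
So |⟨c⁵⟩| = ord(c⁵) = 6. With |G| = 6, by Lagrange [G : ⟨c⁵⟩] = 6/6 = 1.

Answer: 1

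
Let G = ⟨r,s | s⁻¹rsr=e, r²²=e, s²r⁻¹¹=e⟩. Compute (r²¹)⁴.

Compute successive powers of (r²¹), reducing at each step:
  (r²¹)²: (r²¹) · r²¹ = r²⁰
  (r²¹)³: (r²⁰) · r²¹ = r¹⁹
  (r²¹)⁴: (r¹⁹) · r²¹ = r¹⁸

Answer: r¹⁸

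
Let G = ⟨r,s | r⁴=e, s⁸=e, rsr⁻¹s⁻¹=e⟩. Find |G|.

Enumerate words in the generators, reducing via the relations: the distinct elements are
  {e, r, s, rs, r², r³, s², s³, s⁴, s⁵, s⁶, s⁷, rs², rs³, rs⁴, rs⁵, rs⁶, rs⁷, r²s, r³s, r²s², r²s³, r²s⁴, r²s⁵, r²s⁶, r²s⁷, r³s², r³s³, r³s⁴, r³s⁵, r³s⁶, r³s⁷}.
No further products give new elements, so |G| = 32.

Answer: 32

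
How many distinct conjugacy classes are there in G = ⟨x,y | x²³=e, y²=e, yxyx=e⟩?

The conjugacy classes (representative and size) are:
  [e] (size 1), [x] (size 2), [x²¹] (size 2), [x²⁰] (size 2), [x⁴] (size 2), [x¹⁸] (size 2), [x⁶] (size 2), [x¹⁶] (size 2), [x⁸] (size 2), [x⁹] (size 2), [x¹⁰] (size 2), [x¹²] (size 2), [x¹⁸y] (size 23).
Class equation: 1 + 2 + 2 + 2 + 2 + 2 + 2 + 2 + 2 + 2 + 2 + 2 + 23 = 46 = |G|. So G has 13 conjugacy classes.

Answer: 13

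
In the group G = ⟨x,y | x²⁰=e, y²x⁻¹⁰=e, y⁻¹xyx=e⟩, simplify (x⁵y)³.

Compute successive powers of (x⁵y), reducing at each step:
  (x⁵y)²: (x⁵y) · x⁵ = y;   y · y = x¹⁰
  (x⁵y)³: (x¹⁰) · x⁵ = x¹⁵;   (x¹⁵) · y = x⁵y⁻¹

Answer: x⁵y⁻¹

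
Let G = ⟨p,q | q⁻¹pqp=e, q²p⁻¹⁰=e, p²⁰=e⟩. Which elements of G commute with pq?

⟨pq⟩ ⊆ C_G(pq) since powers of pq commute with pq; so |C_G(pq)| ≥ |⟨pq⟩| = 4.
By orbit–stabilizer, |C_G(pq)| = |G| / |conj. class of pq| = 40 / 10 = 4.
The 4 elements commuting with pq are {e, p¹⁰, pq, pq⁻¹}.

Answer: {e, p¹⁰, pq, pq⁻¹}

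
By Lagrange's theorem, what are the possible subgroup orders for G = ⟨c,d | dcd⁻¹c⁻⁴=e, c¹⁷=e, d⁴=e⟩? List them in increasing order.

|G| = 68 = 2² · 17. By Lagrange's theorem the order of any subgroup divides 68; the divisors of 68 are 1, 2, 4, 17, 34, 68.

Answer: 1, 2, 4, 17, 34, 68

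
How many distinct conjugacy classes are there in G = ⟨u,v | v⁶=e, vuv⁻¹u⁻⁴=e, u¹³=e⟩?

The conjugacy classes (representative and size) are:
  [e] (size 1), [u⁴] (size 6), [u¹¹] (size 6), [u⁷v] (size 13), [u⁸v²] (size 13), [u¹²v³] (size 13), [u⁵v⁴] (size 13), [u¹¹v⁵] (size 13).
Class equation: 1 + 6 + 6 + 13 + 13 + 13 + 13 + 13 = 78 = |G|. So G has 8 conjugacy classes.

Answer: 8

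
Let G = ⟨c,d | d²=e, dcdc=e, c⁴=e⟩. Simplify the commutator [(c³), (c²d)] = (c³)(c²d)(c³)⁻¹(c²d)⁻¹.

[(c³), (c²d)] = (c³)·(c²d)·(c³)⁻¹·(c²d)⁻¹.
  (c³) · (c²d) = cd
  (cd) · c = d
  d · (c²d) = c²

Answer: c²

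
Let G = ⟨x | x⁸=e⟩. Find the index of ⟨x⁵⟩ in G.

First find ord(x⁵) by computing successive powers:
  (x⁵)¹ = x⁵, (x⁵)² = x², (x⁵)³ = x⁷, (x⁵)⁴ = x⁴, (x⁵)⁵ = x, (x⁵)⁶ = x⁶, (x⁵)⁷ = x³, (x⁵)⁸ = e.
So |⟨x⁵⟩| = ord(x⁵) = 8. With |G| = 8, by Lagrange [G : ⟨x⁵⟩] = 8/8 = 1.

Answer: 1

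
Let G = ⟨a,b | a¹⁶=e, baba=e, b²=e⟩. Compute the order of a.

Compute successive powers until reaching e:
  a¹ = a, a² = a², a³ = a³, a⁴ = a⁴, a⁵ = a⁵, a⁶ = a⁶, a⁷ = a⁷, a⁸ = a⁸, a⁹ = a⁹, a¹⁰ = a¹⁰, a¹¹ = a¹¹, a¹² = a¹², a¹³ = a¹³, a¹⁴ = a¹⁴, a¹⁵ = a¹⁵, a¹⁶ = e.
The smallest positive k with aᵏ = e is 16.

Answer: 16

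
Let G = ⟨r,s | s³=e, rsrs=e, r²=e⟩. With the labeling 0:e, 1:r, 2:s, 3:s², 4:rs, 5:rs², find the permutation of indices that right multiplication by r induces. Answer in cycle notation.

(0 1)(2 5)(3 4)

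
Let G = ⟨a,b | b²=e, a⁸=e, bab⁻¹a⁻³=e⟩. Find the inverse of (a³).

The order of (a³) is 8 (smallest k with (a³)ᵏ = e), so (a³)⁻¹ = (a³)⁷ = a⁵.
Check: (a³) · (a⁵) → (a³) · a⁵ = e, giving e as required.

Answer: a⁵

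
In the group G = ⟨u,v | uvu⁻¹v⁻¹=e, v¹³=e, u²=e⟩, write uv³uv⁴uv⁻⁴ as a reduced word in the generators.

Multiply left to right, reducing at each step:
  u · v³ = uv³
  (uv³) · u = v³
  (v³) · v⁴ = v⁷
  (v⁷) · u = uv⁷
  (uv⁷) · v⁻⁴ = uv³

Answer: uv³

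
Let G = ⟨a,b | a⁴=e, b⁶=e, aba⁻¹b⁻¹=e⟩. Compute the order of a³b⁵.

Compute successive powers until reaching e:
  (a³b⁵)¹ = a³b⁵, (a³b⁵)² = a²b⁴, (a³b⁵)³ = ab³, (a³b⁵)⁴ = b², (a³b⁵)⁵ = a³b, (a³b⁵)⁶ = a², (a³b⁵)⁷ = ab⁵, (a³b⁵)⁸ = b⁴, (a³b⁵)⁹ = a³b³, (a³b⁵)¹⁰ = a²b², (a³b⁵)¹¹ = ab, (a³b⁵)¹² = e.
The smallest positive k with (a³b⁵)ᵏ = e is 12.

Answer: 12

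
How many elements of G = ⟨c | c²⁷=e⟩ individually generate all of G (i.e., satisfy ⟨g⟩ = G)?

G is cyclic of order 27. An element generates G iff its order is 27, and a cyclic group of order 27 has exactly φ(27) = 18 such elements.

Answer: 18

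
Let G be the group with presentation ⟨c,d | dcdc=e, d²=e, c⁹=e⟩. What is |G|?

Enumerate words in the generators, reducing via the relations: the distinct elements are
  {c, d, e, cd, c², c³, c⁴, c⁵, c⁶, c⁷, c⁸, c²d, c³d, c⁴d, c⁵d, c⁶d, c⁷d, c⁸d}.
No further products give new elements, so |G| = 18.

Answer: 18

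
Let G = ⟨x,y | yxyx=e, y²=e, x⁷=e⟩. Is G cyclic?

Every cyclic group is abelian. But x·y = xy while y·x = x⁶y, so x·y ≠ y·x and G is not abelian. Hence G is not cyclic.

Answer: No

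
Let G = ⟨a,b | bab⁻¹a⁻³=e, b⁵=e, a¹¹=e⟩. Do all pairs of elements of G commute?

a·b = ab but b·a = a³b, so a·b ≠ b·a and G is not abelian.

Answer: No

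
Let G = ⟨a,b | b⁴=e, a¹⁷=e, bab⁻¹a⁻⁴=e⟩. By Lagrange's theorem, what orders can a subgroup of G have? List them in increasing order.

|G| = 68 = 2² · 17. By Lagrange's theorem the order of any subgroup divides 68; the divisors of 68 are 1, 2, 4, 17, 34, 68.

Answer: 1, 2, 4, 17, 34, 68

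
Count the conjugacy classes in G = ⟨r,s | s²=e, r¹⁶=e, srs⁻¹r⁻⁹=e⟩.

The conjugacy classes (representative and size) are:
  [e] (size 1), [r⁹] (size 2), [r²] (size 1), [r³] (size 2), [r⁴] (size 1), [r¹³] (size 2), [r⁶] (size 1), [r¹⁵] (size 2), [r⁸] (size 1), [r¹⁰] (size 1), [r¹²] (size 1), [r¹⁴] (size 1), [s] (size 2), [rs] (size 2), [r²s] (size 2), [r¹¹s] (size 2), [r⁴s] (size 2), [r¹³s] (size 2), [r¹⁴s] (size 2), [r¹⁵s] (size 2).
Class equation: 1 + 2 + 1 + 2 + 1 + 2 + 1 + 2 + 1 + 1 + 1 + 1 + 2 + 2 + 2 + 2 + 2 + 2 + 2 + 2 = 32 = |G|. So G has 20 conjugacy classes.

Answer: 20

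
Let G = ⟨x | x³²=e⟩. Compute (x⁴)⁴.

Compute successive powers of (x⁴), reducing at each step:
  (x⁴)²: (x⁴) · x⁴ = x⁸
  (x⁴)³: (x⁸) · x⁴ = x¹²
  (x⁴)⁴: (x¹²) · x⁴ = x¹⁶

Answer: x¹⁶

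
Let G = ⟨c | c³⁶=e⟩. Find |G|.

G is generated by a single element, so G is cyclic. The relator gives c³⁶ = e and no smaller power is forced to be e, so the 36 powers {c, e, c², c³, c⁴, c⁵, c⁶, c⁷, c⁸, c⁹, c²², c²³, c²¹, c²⁰, c²⁴, c²⁵, c²⁶, c²⁷, c²⁸, c²⁹, c³², c³³, c³¹, c³⁰, c³⁴, c³⁵, c¹², c¹³, c¹¹, c¹⁰, c¹⁴, c¹⁵, c¹⁶, c¹⁷, c¹⁸, c¹⁹} are distinct. Hence |G| = 36.

Answer: 36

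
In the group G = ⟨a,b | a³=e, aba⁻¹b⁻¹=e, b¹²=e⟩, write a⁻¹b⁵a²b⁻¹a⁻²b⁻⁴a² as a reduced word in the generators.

Multiply left to right, reducing at each step:
  (a²) · b⁵ = a²b⁵
  (a²b⁵) · a² = ab⁵
  (ab⁵) · b⁻¹ = ab⁴
  (ab⁴) · a⁻² = a²b⁴
  (a²b⁴) · b⁻⁴ = a²
  (a²) · a² = a

Answer: a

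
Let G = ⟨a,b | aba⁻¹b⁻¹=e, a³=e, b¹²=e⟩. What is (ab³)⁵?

Compute successive powers of (ab³), reducing at each step:
  (ab³)²: (ab³) · a = a²b³;   (a²b³) · b³ = a²b⁶
  (ab³)³: (a²b⁶) · a = b⁶;   (b⁶) · b³ = b⁹
  (ab³)⁴: (b⁹) · a = ab⁹;   (ab⁹) · b³ = a
  (ab³)⁵: a · a = a²;   (a²) · b³ = a²b³

Answer: a²b³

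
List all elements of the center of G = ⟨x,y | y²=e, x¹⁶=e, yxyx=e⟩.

An element z ∈ Z(G) iff z commutes with every generator.
For example x⁸ is central: (x⁸)·x = x⁹ = x·(x⁸); (x⁸)·y = x⁸y = y·(x⁸).
Whereas x ∉ Z(G) since x·y = xy ≠ x¹⁵y = y·x.
Checking each of the 32 elements this way gives Z(G) = {e, x⁸}, of order 2.

Answer: {e, x⁸}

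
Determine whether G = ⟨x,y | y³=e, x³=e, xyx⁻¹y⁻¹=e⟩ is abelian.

Each pair of generators commutes: x·y = xy = y·x. Since the generators pairwise commute, every element of G commutes with every other, so G is abelian.

Answer: Yes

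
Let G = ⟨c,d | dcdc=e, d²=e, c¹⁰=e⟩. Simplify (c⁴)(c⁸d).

Compute (c⁴) · (c⁸d) by multiplying left to right and reducing via the relations at each step:
  (c⁴) · c⁸ = c²
  (c²) · d = c²d

Answer: c²d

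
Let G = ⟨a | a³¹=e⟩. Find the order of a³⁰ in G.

Compute successive powers until reaching e:
  (a³⁰)¹ = a³⁰, (a³⁰)² = a²⁹, (a³⁰)³ = a²⁸, (a³⁰)⁴ = a²⁷, (a³⁰)⁵ = a²⁶, (a³⁰)⁶ = a²⁵, (a³⁰)⁷ = a²⁴, (a³⁰)⁸ = a²³, (a³⁰)⁹ = a²², (a³⁰)¹⁰ = a²¹, (a³⁰)¹¹ = a²⁰, (a³⁰)¹² = a¹⁹, (a³⁰)¹³ = a¹⁸, (a³⁰)¹⁴ = a¹⁷, (a³⁰)¹⁵ = a¹⁶, (a³⁰)¹⁶ = a¹⁵, (a³⁰)¹⁷ = a¹⁴, (a³⁰)¹⁸ = a¹³, (a³⁰)¹⁹ = a¹², (a³⁰)²⁰ = a¹¹, (a³⁰)²¹ = a¹⁰, (a³⁰)²² = a⁹, (a³⁰)²³ = a⁸, (a³⁰)²⁴ = a⁷, (a³⁰)²⁵ = a⁶, (a³⁰)²⁶ = a⁵, (a³⁰)²⁷ = a⁴, (a³⁰)²⁸ = a³, (a³⁰)²⁹ = a², (a³⁰)³⁰ = a, (a³⁰)³¹ = e.
The smallest positive k with (a³⁰)ᵏ = e is 31.

Answer: 31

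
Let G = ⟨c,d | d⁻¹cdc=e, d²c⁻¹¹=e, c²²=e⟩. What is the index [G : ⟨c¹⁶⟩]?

First find ord(c¹⁶) by computing successive powers:
  (c¹⁶)¹ = c¹⁶, (c¹⁶)² = c¹⁰, (c¹⁶)³ = c⁴, (c¹⁶)⁴ = c²⁰, (c¹⁶)⁵ = c¹⁴, (c¹⁶)⁶ = c⁸, (c¹⁶)⁷ = c², (c¹⁶)⁸ = c¹⁸, (c¹⁶)⁹ = c¹², (c¹⁶)¹⁰ = c⁶, (c¹⁶)¹¹ = e.
So |⟨c¹⁶⟩| = ord(c¹⁶) = 11. With |G| = 44, by Lagrange [G : ⟨c¹⁶⟩] = 44/11 = 4.

Answer: 4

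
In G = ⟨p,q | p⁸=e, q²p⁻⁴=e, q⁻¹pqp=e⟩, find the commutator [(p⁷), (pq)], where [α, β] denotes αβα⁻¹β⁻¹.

[(p⁷), (pq)] = (p⁷)·(pq)·(p⁷)⁻¹·(pq)⁻¹.
  (p⁷) · (pq) = q
  q · p = p³q⁻¹
  (p³q⁻¹) · (pq⁻¹) = p⁶

Answer: p⁶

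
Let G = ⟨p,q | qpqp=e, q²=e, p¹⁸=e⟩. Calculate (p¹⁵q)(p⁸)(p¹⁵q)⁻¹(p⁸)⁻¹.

[(p¹⁵q), (p⁸)] = (p¹⁵q)·(p⁸)·(p¹⁵q)⁻¹·(p⁸)⁻¹.
  (p¹⁵q) · (p⁸) = p⁷q
  (p⁷q) · (p¹⁵q) = p¹⁰
  (p¹⁰) · (p¹⁰) = p²

Answer: p²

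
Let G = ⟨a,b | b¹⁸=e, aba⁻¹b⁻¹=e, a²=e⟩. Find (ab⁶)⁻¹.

The order of (ab⁶) is 6 (smallest k with (ab⁶)ᵏ = e), so (ab⁶)⁻¹ = (ab⁶)⁵ = ab¹².
Check: (ab⁶) · (ab¹²) → (ab⁶) · a = b⁶;   (b⁶) · b¹² = e, giving e as required.

Answer: ab¹²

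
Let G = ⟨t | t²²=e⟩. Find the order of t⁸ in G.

Compute successive powers until reaching e:
  (t⁸)¹ = t⁸, (t⁸)² = t¹⁶, (t⁸)³ = t², (t⁸)⁴ = t¹⁰, (t⁸)⁵ = t¹⁸, (t⁸)⁶ = t⁴, (t⁸)⁷ = t¹², (t⁸)⁸ = t²⁰, (t⁸)⁹ = t⁶, (t⁸)¹⁰ = t¹⁴, (t⁸)¹¹ = e.
The smallest positive k with (t⁸)ᵏ = e is 11.

Answer: 11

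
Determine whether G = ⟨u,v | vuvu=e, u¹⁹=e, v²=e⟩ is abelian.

u·v = uv but v·u = u¹⁸v, so u·v ≠ v·u and G is not abelian.

Answer: No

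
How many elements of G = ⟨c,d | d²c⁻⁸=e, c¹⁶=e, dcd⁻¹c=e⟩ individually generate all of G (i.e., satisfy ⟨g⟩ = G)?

⟨g⟩ = G would require ord(g) = |G| = 32, but the maximum element order in G is 16 < 32. So G is not cyclic and no single element generates it: the count is 0.

Answer: 0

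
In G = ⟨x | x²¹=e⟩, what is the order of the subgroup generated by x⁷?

|⟨x⁷⟩| equals the order of x⁷. Compute successive powers until reaching e:
  (x⁷)¹ = x⁷, (x⁷)² = x¹⁴, (x⁷)³ = e.
The smallest positive k with (x⁷)ᵏ = e is 3, so |⟨x⁷⟩| = 3.

Answer: 3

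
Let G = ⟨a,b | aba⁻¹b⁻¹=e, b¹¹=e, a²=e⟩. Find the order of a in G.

Compute successive powers until reaching e:
  a¹ = a, a² = e.
The smallest positive k with aᵏ = e is 2.

Answer: 2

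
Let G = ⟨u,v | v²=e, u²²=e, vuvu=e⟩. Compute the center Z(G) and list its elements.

An element z ∈ Z(G) iff z commutes with every generator.
For example u¹¹ is central: (u¹¹)·u = u¹² = u·(u¹¹); (u¹¹)·v = u¹¹v = v·(u¹¹).
Whereas u ∉ Z(G) since u·v = uv ≠ u²¹v = v·u.
Checking each of the 44 elements this way gives Z(G) = {e, u¹¹}, of order 2.

Answer: {e, u¹¹}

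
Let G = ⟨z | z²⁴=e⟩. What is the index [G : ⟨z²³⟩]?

First find ord(z²³) by computing successive powers:
  (z²³)¹ = z²³, (z²³)² = z²², (z²³)³ = z²¹, (z²³)⁴ = z²⁰, (z²³)⁵ = z¹⁹, (z²³)⁶ = z¹⁸, (z²³)⁷ = z¹⁷, (z²³)⁸ = z¹⁶, (z²³)⁹ = z¹⁵, (z²³)¹⁰ = z¹⁴, (z²³)¹¹ = z¹³, (z²³)¹² = z¹², (z²³)¹³ = z¹¹, (z²³)¹⁴ = z¹⁰, (z²³)¹⁵ = z⁹, (z²³)¹⁶ = z⁸, (z²³)¹⁷ = z⁷, (z²³)¹⁸ = z⁶, (z²³)¹⁹ = z⁵, (z²³)²⁰ = z⁴, (z²³)²¹ = z³, (z²³)²² = z², (z²³)²³ = z, (z²³)²⁴ = e.
So |⟨z²³⟩| = ord(z²³) = 24. With |G| = 24, by Lagrange [G : ⟨z²³⟩] = 24/24 = 1.

Answer: 1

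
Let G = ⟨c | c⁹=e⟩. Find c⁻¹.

The order of c is 9 (smallest k with cᵏ = e), so c⁻¹ = c⁸ = c⁸.
Check: c · (c⁸) → c · c⁸ = e, giving e as required.

Answer: c⁸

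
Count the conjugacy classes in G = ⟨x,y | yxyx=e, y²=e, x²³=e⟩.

The conjugacy classes (representative and size) are:
  [e] (size 1), [x] (size 2), [x²¹] (size 2), [x²⁰] (size 2), [x⁴] (size 2), [x¹⁸] (size 2), [x⁶] (size 2), [x¹⁶] (size 2), [x⁸] (size 2), [x⁹] (size 2), [x¹⁰] (size 2), [x¹²] (size 2), [x¹⁸y] (size 23).
Class equation: 1 + 2 + 2 + 2 + 2 + 2 + 2 + 2 + 2 + 2 + 2 + 2 + 23 = 46 = |G|. So G has 13 conjugacy classes.

Answer: 13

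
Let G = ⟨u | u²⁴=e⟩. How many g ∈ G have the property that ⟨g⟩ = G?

G is cyclic of order 24. An element generates G iff its order is 24, and a cyclic group of order 24 has exactly φ(24) = 8 such elements.

Answer: 8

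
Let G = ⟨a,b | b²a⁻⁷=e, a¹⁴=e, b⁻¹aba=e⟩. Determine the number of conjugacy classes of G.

The conjugacy classes (representative and size) are:
  [e] (size 1), [a¹³] (size 2), [a¹²] (size 2), [a¹¹] (size 2), [a⁴] (size 2), [a⁵] (size 2), [a⁸] (size 2), [a⁷] (size 1), [a⁵b⁻¹] (size 7), [a⁵b] (size 7).
Class equation: 1 + 2 + 2 + 2 + 2 + 2 + 2 + 1 + 7 + 7 = 28 = |G|. So G has 10 conjugacy classes.

Answer: 10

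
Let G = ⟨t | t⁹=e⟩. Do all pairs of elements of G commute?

G has a single generator, so G is cyclic and hence abelian.

Answer: Yes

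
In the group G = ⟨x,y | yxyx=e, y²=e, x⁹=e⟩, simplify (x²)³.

Compute successive powers of (x²), reducing at each step:
  (x²)²: (x²) · x² = x⁴
  (x²)³: (x⁴) · x² = x⁶

Answer: x⁶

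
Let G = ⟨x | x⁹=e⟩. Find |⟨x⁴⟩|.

|⟨x⁴⟩| equals the order of x⁴. Compute successive powers until reaching e:
  (x⁴)¹ = x⁴, (x⁴)² = x⁸, (x⁴)³ = x³, (x⁴)⁴ = x⁷, (x⁴)⁵ = x², (x⁴)⁶ = x⁶, (x⁴)⁷ = x, (x⁴)⁸ = x⁵, (x⁴)⁹ = e.
The smallest positive k with (x⁴)ᵏ = e is 9, so |⟨x⁴⟩| = 9.

Answer: 9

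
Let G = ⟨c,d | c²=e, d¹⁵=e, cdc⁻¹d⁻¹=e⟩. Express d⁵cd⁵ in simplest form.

Multiply left to right, reducing at each step:
  (d⁵) · c = cd⁵
  (cd⁵) · d⁵ = cd¹⁰

Answer: cd¹⁰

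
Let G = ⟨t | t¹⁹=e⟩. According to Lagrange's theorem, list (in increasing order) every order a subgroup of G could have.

|G| = 19 = 19. By Lagrange's theorem the order of any subgroup divides 19; the divisors of 19 are 1, 19.

Answer: 1, 19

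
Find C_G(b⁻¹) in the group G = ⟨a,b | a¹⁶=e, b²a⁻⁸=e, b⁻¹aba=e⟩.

⟨b⁻¹⟩ ⊆ C_G(b⁻¹) since powers of b⁻¹ commute with b⁻¹; so |C_G(b⁻¹)| ≥ |⟨b⁻¹⟩| = 4.
By orbit–stabilizer, |C_G(b⁻¹)| = |G| / |conj. class of b⁻¹| = 32 / 8 = 4.
The 4 elements commuting with b⁻¹ are {e, a⁸, b, b⁻¹}.

Answer: {e, a⁸, b, b⁻¹}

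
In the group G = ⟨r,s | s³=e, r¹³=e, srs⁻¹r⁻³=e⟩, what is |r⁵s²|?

Compute successive powers until reaching e:
  (r⁵s²)¹ = r⁵s², (r⁵s²)² = r¹¹s, (r⁵s²)³ = e.
The smallest positive k with (r⁵s²)ᵏ = e is 3.

Answer: 3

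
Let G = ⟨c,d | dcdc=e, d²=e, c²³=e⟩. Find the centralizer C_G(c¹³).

⟨c¹³⟩ ⊆ C_G(c¹³) since powers of c¹³ commute with c¹³; so |C_G(c¹³)| ≥ |⟨c¹³⟩| = 23.
By orbit–stabilizer, |C_G(c¹³)| = |G| / |conj. class of c¹³| = 46 / 2 = 23.
The 23 elements commuting with c¹³ are {e, c, c², c³, c⁴, c⁵, c⁶, c⁷, c⁸, c⁹, c¹⁰, c¹¹, c¹², c¹³, c¹⁴, c¹⁵, c¹⁶, c¹⁷, c¹⁸, c¹⁹, c²⁰, c²¹, c²²}.

Answer: {e, c, c², c³, c⁴, c⁵, c⁶, c⁷, c⁸, c⁹, c¹⁰, c¹¹, c¹², c¹³, c¹⁴, c¹⁵, c¹⁶, c¹⁷, c¹⁸, c¹⁹, c²⁰, c²¹, c²²}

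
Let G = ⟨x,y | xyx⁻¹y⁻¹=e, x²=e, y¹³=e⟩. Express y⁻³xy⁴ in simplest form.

Multiply left to right, reducing at each step:
  (y¹⁰) · x = xy¹⁰
  (xy¹⁰) · y⁴ = xy

Answer: xy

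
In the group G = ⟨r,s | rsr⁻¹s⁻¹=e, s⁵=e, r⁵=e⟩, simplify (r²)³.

Compute successive powers of (r²), reducing at each step:
  (r²)²: (r²) · r² = r⁴
  (r²)³: (r⁴) · r² = r

Answer: r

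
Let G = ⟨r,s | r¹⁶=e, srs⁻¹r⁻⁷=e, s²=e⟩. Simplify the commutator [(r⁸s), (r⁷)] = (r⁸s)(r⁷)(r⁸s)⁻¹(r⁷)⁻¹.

[(r⁸s), (r⁷)] = (r⁸s)·(r⁷)·(r⁸s)⁻¹·(r⁷)⁻¹.
  (r⁸s) · (r⁷) = r⁹s
  (r⁹s) · (r⁸s) = r
  r · (r⁹) = r¹⁰

Answer: r¹⁰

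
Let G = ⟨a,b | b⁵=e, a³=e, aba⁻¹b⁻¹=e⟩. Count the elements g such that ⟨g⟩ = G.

G is cyclic of order 15. An element generates G iff its order is 15, and a cyclic group of order 15 has exactly φ(15) = 8 such elements.

Answer: 8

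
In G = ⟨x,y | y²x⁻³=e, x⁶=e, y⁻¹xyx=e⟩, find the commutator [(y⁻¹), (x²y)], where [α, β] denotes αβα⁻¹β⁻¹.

[(y⁻¹), (x²y)] = (y⁻¹)·(x²y)·(y⁻¹)⁻¹·(x²y)⁻¹.
  (y⁻¹) · (x²y) = x⁴
  (x⁴) · y = xy⁻¹
  (xy⁻¹) · (x²y⁻¹) = x²

Answer: x²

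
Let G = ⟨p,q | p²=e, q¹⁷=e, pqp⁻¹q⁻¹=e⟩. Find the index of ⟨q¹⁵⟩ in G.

First find ord(q¹⁵) by computing successive powers:
  (q¹⁵)¹ = q¹⁵, (q¹⁵)² = q¹³, (q¹⁵)³ = q¹¹, (q¹⁵)⁴ = q⁹, (q¹⁵)⁵ = q⁷, (q¹⁵)⁶ = q⁵, (q¹⁵)⁷ = q³, (q¹⁵)⁸ = q, (q¹⁵)⁹ = q¹⁶, (q¹⁵)¹⁰ = q¹⁴, (q¹⁵)¹¹ = q¹², (q¹⁵)¹² = q¹⁰, (q¹⁵)¹³ = q⁸, (q¹⁵)¹⁴ = q⁶, (q¹⁵)¹⁵ = q⁴, (q¹⁵)¹⁶ = q², (q¹⁵)¹⁷ = e.
So |⟨q¹⁵⟩| = ord(q¹⁵) = 17. With |G| = 34, by Lagrange [G : ⟨q¹⁵⟩] = 34/17 = 2.

Answer: 2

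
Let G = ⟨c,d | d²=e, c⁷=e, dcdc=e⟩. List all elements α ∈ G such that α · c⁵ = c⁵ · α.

⟨c⁵⟩ ⊆ C_G(c⁵) since powers of c⁵ commute with c⁵; so |C_G(c⁵)| ≥ |⟨c⁵⟩| = 7.
By orbit–stabilizer, |C_G(c⁵)| = |G| / |conj. class of c⁵| = 14 / 2 = 7.
The 7 elements commuting with c⁵ are {e, c, c², c³, c⁴, c⁵, c⁶}.

Answer: {e, c, c², c³, c⁴, c⁵, c⁶}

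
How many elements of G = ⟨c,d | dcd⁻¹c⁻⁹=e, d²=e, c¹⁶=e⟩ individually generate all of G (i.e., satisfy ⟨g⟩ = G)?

⟨g⟩ = G would require ord(g) = |G| = 32, but the maximum element order in G is 16 < 32. So G is not cyclic and no single element generates it: the count is 0.

Answer: 0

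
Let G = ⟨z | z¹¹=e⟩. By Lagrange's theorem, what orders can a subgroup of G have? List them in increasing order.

|G| = 11 = 11. By Lagrange's theorem the order of any subgroup divides 11; the divisors of 11 are 1, 11.

Answer: 1, 11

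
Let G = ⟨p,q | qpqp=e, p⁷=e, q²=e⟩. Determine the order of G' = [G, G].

G' = [G, G] is generated by all commutators. The generator-pair commutators are: [p, q] = p².
The subgroup they normally generate is {e, p, p², p³, p⁴, p⁵, p⁶}, of order 7.
Check: |G/G'| = 14/7 = 2 is the order of the abelianisation.

Answer: 7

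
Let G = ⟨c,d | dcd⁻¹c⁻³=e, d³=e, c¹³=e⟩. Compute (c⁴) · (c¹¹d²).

Compute (c⁴) · (c¹¹d²) by multiplying left to right and reducing via the relations at each step:
  (c⁴) · c¹¹ = c²
  (c²) · d² = c²d²

Answer: c²d²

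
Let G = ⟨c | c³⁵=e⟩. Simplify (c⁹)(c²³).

Compute (c⁹) · (c²³) by multiplying left to right and reducing via the relations at each step:
  (c⁹) · c²³ = c³²

Answer: c³²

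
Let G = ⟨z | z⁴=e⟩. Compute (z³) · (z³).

Compute (z³) · (z³) by multiplying left to right and reducing via the relations at each step:
  (z³) · z³ = z²

Answer: z²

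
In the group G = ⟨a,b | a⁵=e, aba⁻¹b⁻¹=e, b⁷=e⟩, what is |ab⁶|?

Compute successive powers until reaching e:
  (ab⁶)¹ = ab⁶, (ab⁶)² = a²b⁵, (ab⁶)³ = a³b⁴, (ab⁶)⁴ = a⁴b³, (ab⁶)⁵ = b², (ab⁶)⁶ = ab, (ab⁶)⁷ = a², (ab⁶)⁸ = a³b⁶, (ab⁶)⁹ = a⁴b⁵, (ab⁶)¹⁰ = b⁴, (ab⁶)¹¹ = ab³, (ab⁶)¹² = a²b², (ab⁶)¹³ = a³b, (ab⁶)¹⁴ = a⁴, (ab⁶)¹⁵ = b⁶, (ab⁶)¹⁶ = ab⁵, (ab⁶)¹⁷ = a²b⁴, (ab⁶)¹⁸ = a³b³, (ab⁶)¹⁹ = a⁴b², (ab⁶)²⁰ = b, (ab⁶)²¹ = a, (ab⁶)²² = a²b⁶, (ab⁶)²³ = a³b⁵, (ab⁶)²⁴ = a⁴b⁴, (ab⁶)²⁵ = b³, (ab⁶)²⁶ = ab², (ab⁶)²⁷ = a²b, (ab⁶)²⁸ = a³, (ab⁶)²⁹ = a⁴b⁶, (ab⁶)³⁰ = b⁵, (ab⁶)³¹ = ab⁴, (ab⁶)³² = a²b³, (ab⁶)³³ = a³b², (ab⁶)³⁴ = a⁴b, (ab⁶)³⁵ = e.
The smallest positive k with (ab⁶)ᵏ = e is 35.

Answer: 35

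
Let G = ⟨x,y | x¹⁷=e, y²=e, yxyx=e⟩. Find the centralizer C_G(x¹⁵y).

⟨x¹⁵y⟩ ⊆ C_G(x¹⁵y) since powers of x¹⁵y commute with x¹⁵y; so |C_G(x¹⁵y)| ≥ |⟨x¹⁵y⟩| = 2.
By orbit–stabilizer, |C_G(x¹⁵y)| = |G| / |conj. class of x¹⁵y| = 34 / 17 = 2.
The 2 elements commuting with x¹⁵y are {e, x¹⁵y}.

Answer: {e, x¹⁵y}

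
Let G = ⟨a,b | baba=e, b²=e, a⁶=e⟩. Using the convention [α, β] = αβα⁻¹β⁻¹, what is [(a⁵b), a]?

[(a⁵b), a] = (a⁵b)·a·(a⁵b)⁻¹·a⁻¹.
  (a⁵b) · a = a⁴b
  (a⁴b) · (a⁵b) = a⁵
  (a⁵) · (a⁵) = a⁴

Answer: a⁴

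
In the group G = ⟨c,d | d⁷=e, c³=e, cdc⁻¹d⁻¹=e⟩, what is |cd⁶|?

Compute successive powers until reaching e:
  (cd⁶)¹ = cd⁶, (cd⁶)² = c²d⁵, (cd⁶)³ = d⁴, (cd⁶)⁴ = cd³, (cd⁶)⁵ = c²d², (cd⁶)⁶ = d, (cd⁶)⁷ = c, (cd⁶)⁸ = c²d⁶, (cd⁶)⁹ = d⁵, (cd⁶)¹⁰ = cd⁴, (cd⁶)¹¹ = c²d³, (cd⁶)¹² = d², (cd⁶)¹³ = cd, (cd⁶)¹⁴ = c², (cd⁶)¹⁵ = d⁶, (cd⁶)¹⁶ = cd⁵, (cd⁶)¹⁷ = c²d⁴, (cd⁶)¹⁸ = d³, (cd⁶)¹⁹ = cd², (cd⁶)²⁰ = c²d, (cd⁶)²¹ = e.
The smallest positive k with (cd⁶)ᵏ = e is 21.

Answer: 21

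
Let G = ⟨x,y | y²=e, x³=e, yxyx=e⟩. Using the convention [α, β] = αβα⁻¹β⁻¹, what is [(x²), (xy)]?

[(x²), (xy)] = (x²)·(xy)·(x²)⁻¹·(xy)⁻¹.
  (x²) · (xy) = y
  y · x = x²y
  (x²y) · (xy) = x

Answer: x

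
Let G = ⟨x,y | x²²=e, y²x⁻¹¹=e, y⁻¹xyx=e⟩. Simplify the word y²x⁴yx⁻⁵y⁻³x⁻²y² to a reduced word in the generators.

Multiply left to right, reducing at each step:
  (x¹¹) · x⁴ = x¹⁵
  (x¹⁵) · y = x⁴y⁻¹
  (x⁴y⁻¹) · x⁻⁵ = x⁹y⁻¹
  (x⁹y⁻¹) · y⁻³ = x⁹
  (x⁹) · x⁻² = x⁷
  (x⁷) · y² = x¹⁸

Answer: x¹⁸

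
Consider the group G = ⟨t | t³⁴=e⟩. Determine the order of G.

G is generated by a single element, so G is cyclic. The relator gives t³⁴ = e and no smaller power is forced to be e, so the 34 powers {e, t, t², t³, t⁴, t⁵, t⁶, t⁷, t⁸, t⁹, t²², t²³, t²¹, t²⁰, t²⁴, t²⁵, t²⁶, t²⁷, t²⁸, t²⁹, t³², t³³, t³¹, t³⁰, t¹², t¹³, t¹¹, t¹⁰, t¹⁴, t¹⁵, t¹⁶, t¹⁷, t¹⁸, t¹⁹} are distinct. Hence |G| = 34.

Answer: 34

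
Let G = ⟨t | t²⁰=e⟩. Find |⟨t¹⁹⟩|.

|⟨t¹⁹⟩| equals the order of t¹⁹. Compute successive powers until reaching e:
  (t¹⁹)¹ = t¹⁹, (t¹⁹)² = t¹⁸, (t¹⁹)³ = t¹⁷, (t¹⁹)⁴ = t¹⁶, (t¹⁹)⁵ = t¹⁵, (t¹⁹)⁶ = t¹⁴, (t¹⁹)⁷ = t¹³, (t¹⁹)⁸ = t¹², (t¹⁹)⁹ = t¹¹, (t¹⁹)¹⁰ = t¹⁰, (t¹⁹)¹¹ = t⁹, (t¹⁹)¹² = t⁸, (t¹⁹)¹³ = t⁷, (t¹⁹)¹⁴ = t⁶, (t¹⁹)¹⁵ = t⁵, (t¹⁹)¹⁶ = t⁴, (t¹⁹)¹⁷ = t³, (t¹⁹)¹⁸ = t², (t¹⁹)¹⁹ = t, (t¹⁹)²⁰ = e.
The smallest positive k with (t¹⁹)ᵏ = e is 20, so |⟨t¹⁹⟩| = 20.

Answer: 20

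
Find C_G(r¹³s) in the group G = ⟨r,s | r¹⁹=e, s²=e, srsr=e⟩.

⟨r¹³s⟩ ⊆ C_G(r¹³s) since powers of r¹³s commute with r¹³s; so |C_G(r¹³s)| ≥ |⟨r¹³s⟩| = 2.
By orbit–stabilizer, |C_G(r¹³s)| = |G| / |conj. class of r¹³s| = 38 / 19 = 2.
The 2 elements commuting with r¹³s are {e, r¹³s}.

Answer: {e, r¹³s}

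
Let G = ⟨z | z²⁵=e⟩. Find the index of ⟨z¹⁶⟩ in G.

First find ord(z¹⁶) by computing successive powers:
  (z¹⁶)¹ = z¹⁶, (z¹⁶)² = z⁷, (z¹⁶)³ = z²³, (z¹⁶)⁴ = z¹⁴, (z¹⁶)⁵ = z⁵, (z¹⁶)⁶ = z²¹, (z¹⁶)⁷ = z¹², (z¹⁶)⁸ = z³, (z¹⁶)⁹ = z¹⁹, (z¹⁶)¹⁰ = z¹⁰, (z¹⁶)¹¹ = z, (z¹⁶)¹² = z¹⁷, (z¹⁶)¹³ = z⁸, (z¹⁶)¹⁴ = z²⁴, (z¹⁶)¹⁵ = z¹⁵, (z¹⁶)¹⁶ = z⁶, (z¹⁶)¹⁷ = z²², (z¹⁶)¹⁸ = z¹³, (z¹⁶)¹⁹ = z⁴, (z¹⁶)²⁰ = z²⁰, (z¹⁶)²¹ = z¹¹, (z¹⁶)²² = z², (z¹⁶)²³ = z¹⁸, (z¹⁶)²⁴ = z⁹, (z¹⁶)²⁵ = e.
So |⟨z¹⁶⟩| = ord(z¹⁶) = 25. With |G| = 25, by Lagrange [G : ⟨z¹⁶⟩] = 25/25 = 1.

Answer: 1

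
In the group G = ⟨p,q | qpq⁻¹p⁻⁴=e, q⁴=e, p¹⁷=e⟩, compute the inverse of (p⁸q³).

The order of (p⁸q³) is 4 (smallest k with (p⁸q³)ᵏ = e), so (p⁸q³)⁻¹ = (p⁸q³)³ = p²q.
Check: (p⁸q³) · (p²q) → (p⁸q³) · p² = q³;   (q³) · q = e, giving e as required.

Answer: p²q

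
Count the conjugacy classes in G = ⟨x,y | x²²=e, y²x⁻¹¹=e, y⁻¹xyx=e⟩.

The conjugacy classes (representative and size) are:
  [e] (size 1), [x²¹] (size 2), [x²] (size 2), [x³] (size 2), [x¹⁸] (size 2), [x¹⁷] (size 2), [x⁶] (size 2), [x⁷] (size 2), [x⁸] (size 2), [x¹³] (size 2), [x¹²] (size 2), [x¹¹] (size 1), [x¹⁰y] (size 11), [x⁷y] (size 11).
Class equation: 1 + 2 + 2 + 2 + 2 + 2 + 2 + 2 + 2 + 2 + 2 + 1 + 11 + 11 = 44 = |G|. So G has 14 conjugacy classes.

Answer: 14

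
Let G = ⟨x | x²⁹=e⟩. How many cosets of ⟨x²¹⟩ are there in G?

First find ord(x²¹) by computing successive powers:
  (x²¹)¹ = x²¹, (x²¹)² = x¹³, (x²¹)³ = x⁵, (x²¹)⁴ = x²⁶, (x²¹)⁵ = x¹⁸, (x²¹)⁶ = x¹⁰, (x²¹)⁷ = x², (x²¹)⁸ = x²³, (x²¹)⁹ = x¹⁵, (x²¹)¹⁰ = x⁷, (x²¹)¹¹ = x²⁸, (x²¹)¹² = x²⁰, (x²¹)¹³ = x¹², (x²¹)¹⁴ = x⁴, (x²¹)¹⁵ = x²⁵, (x²¹)¹⁶ = x¹⁷, (x²¹)¹⁷ = x⁹, (x²¹)¹⁸ = x, (x²¹)¹⁹ = x²², (x²¹)²⁰ = x¹⁴, (x²¹)²¹ = x⁶, (x²¹)²² = x²⁷, (x²¹)²³ = x¹⁹, (x²¹)²⁴ = x¹¹, (x²¹)²⁵ = x³, (x²¹)²⁶ = x²⁴, (x²¹)²⁷ = x¹⁶, (x²¹)²⁸ = x⁸, (x²¹)²⁹ = e.
So |⟨x²¹⟩| = ord(x²¹) = 29. With |G| = 29, by Lagrange [G : ⟨x²¹⟩] = 29/29 = 1.

Answer: 1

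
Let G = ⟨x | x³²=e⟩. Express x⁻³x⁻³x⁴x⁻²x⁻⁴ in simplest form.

Multiply left to right, reducing at each step:
  (x²⁹) · x⁻³ = x²⁶
  (x²⁶) · x⁴ = x³⁰
  (x³⁰) · x⁻² = x²⁸
  (x²⁸) · x⁻⁴ = x²⁴

Answer: x²⁴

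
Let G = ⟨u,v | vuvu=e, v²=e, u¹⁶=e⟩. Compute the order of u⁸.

Compute successive powers until reaching e:
  (u⁸)¹ = u⁸, (u⁸)² = e.
The smallest positive k with (u⁸)ᵏ = e is 2.

Answer: 2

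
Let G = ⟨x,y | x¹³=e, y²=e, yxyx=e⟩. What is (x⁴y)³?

Compute successive powers of (x⁴y), reducing at each step:
  (x⁴y)²: (x⁴y) · x⁴ = y;   y · y = e
  (x⁴y)³: e · x⁴ = x⁴;   (x⁴) · y = x⁴y

Answer: x⁴y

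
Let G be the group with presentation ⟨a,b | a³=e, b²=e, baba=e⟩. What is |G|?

Enumerate words in the generators, reducing via the relations: the distinct elements are
  {a, b, e, ab, a², a²b}.
No further products give new elements, so |G| = 6.

Answer: 6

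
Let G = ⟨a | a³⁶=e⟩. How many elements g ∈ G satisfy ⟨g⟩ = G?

G is cyclic of order 36. An element generates G iff its order is 36, and a cyclic group of order 36 has exactly φ(36) = 12 such elements.

Answer: 12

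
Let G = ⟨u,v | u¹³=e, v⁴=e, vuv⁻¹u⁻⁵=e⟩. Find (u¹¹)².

Compute successive powers of (u¹¹), reducing at each step:
  (u¹¹)²: (u¹¹) · u¹¹ = u⁹

Answer: u⁹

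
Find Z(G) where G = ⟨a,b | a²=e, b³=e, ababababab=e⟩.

An element z ∈ Z(G) iff z commutes with every generator.
For example e is central: e·a = a = a·e; e·b = b = b·e.
Whereas a ∉ Z(G) since a·b = ab ≠ ba = b·a.
Checking each of the 60 elements this way gives Z(G) = {e}, of order 1.

Answer: {e}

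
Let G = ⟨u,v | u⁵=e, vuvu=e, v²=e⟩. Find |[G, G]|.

G' = [G, G] is generated by all commutators. The generator-pair commutators are: [u, v] = u².
The subgroup they normally generate is {e, u, u², u³, u⁴}, of order 5.
Check: |G/G'| = 10/5 = 2 is the order of the abelianisation.

Answer: 5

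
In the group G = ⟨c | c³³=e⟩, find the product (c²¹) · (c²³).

Compute (c²¹) · (c²³) by multiplying left to right and reducing via the relations at each step:
  (c²¹) · c²³ = c¹¹

Answer: c¹¹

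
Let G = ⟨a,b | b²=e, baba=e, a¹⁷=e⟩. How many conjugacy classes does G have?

The conjugacy classes (representative and size) are:
  [e] (size 1), [a¹⁶] (size 2), [a²] (size 2), [a³] (size 2), [a¹³] (size 2), [a¹²] (size 2), [a⁶] (size 2), [a¹⁰] (size 2), [a⁹] (size 2), [a⁷b] (size 17).
Class equation: 1 + 2 + 2 + 2 + 2 + 2 + 2 + 2 + 2 + 17 = 34 = |G|. So G has 10 conjugacy classes.

Answer: 10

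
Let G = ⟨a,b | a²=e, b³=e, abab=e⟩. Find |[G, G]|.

G' = [G, G] is generated by all commutators. The generator-pair commutators are: [a, b] = b.
The subgroup they normally generate is {e, b, b²}, of order 3.
Check: |G/G'| = 6/3 = 2 is the order of the abelianisation.

Answer: 3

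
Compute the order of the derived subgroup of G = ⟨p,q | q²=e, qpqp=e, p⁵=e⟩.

G' = [G, G] is generated by all commutators. The generator-pair commutators are: [p, q] = p².
The subgroup they normally generate is {e, p, p², p³, p⁴}, of order 5.
Check: |G/G'| = 10/5 = 2 is the order of the abelianisation.

Answer: 5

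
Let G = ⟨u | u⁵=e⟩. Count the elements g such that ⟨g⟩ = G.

G is cyclic of order 5. An element generates G iff its order is 5, and a cyclic group of order 5 has exactly φ(5) = 4 such elements.

Answer: 4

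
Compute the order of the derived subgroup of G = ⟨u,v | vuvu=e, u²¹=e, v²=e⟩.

G' = [G, G] is generated by all commutators. The generator-pair commutators are: [u, v] = u².
The subgroup they normally generate is {e, u, u², u³, u⁴, u⁵, u⁶, u⁷, u⁸, u⁹, u¹⁰, u¹¹, u¹², u¹³, u¹⁴, u¹⁵, u¹⁶, u¹⁷, u¹⁸, u¹⁹, u²⁰}, of order 21.
Check: |G/G'| = 42/21 = 2 is the order of the abelianisation.

Answer: 21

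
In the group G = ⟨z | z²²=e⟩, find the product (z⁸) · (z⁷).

Compute (z⁸) · (z⁷) by multiplying left to right and reducing via the relations at each step:
  (z⁸) · z⁷ = z¹⁵

Answer: z¹⁵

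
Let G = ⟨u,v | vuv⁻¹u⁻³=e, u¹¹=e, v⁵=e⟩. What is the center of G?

An element z ∈ Z(G) iff z commutes with every generator.
For example e is central: e·u = u = u·e; e·v = v = v·e.
Whereas u ∉ Z(G) since u·v = uv ≠ u³v = v·u.
Checking each of the 55 elements this way gives Z(G) = {e}, of order 1.

Answer: {e}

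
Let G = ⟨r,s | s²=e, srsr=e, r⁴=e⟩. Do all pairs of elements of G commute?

r·s = rs but s·r = r³s, so r·s ≠ s·r and G is not abelian.

Answer: No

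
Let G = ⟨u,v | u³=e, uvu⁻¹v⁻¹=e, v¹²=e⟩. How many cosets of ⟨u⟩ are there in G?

First find ord(u) by computing successive powers:
  u¹ = u, u² = u², u³ = e.
So |⟨u⟩| = ord(u) = 3. With |G| = 36, by Lagrange [G : ⟨u⟩] = 36/3 = 12.

Answer: 12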